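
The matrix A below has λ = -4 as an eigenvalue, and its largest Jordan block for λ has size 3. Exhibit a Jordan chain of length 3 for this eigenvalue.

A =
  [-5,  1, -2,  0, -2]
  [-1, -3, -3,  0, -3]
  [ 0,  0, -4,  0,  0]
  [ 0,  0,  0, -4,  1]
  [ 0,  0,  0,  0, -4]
A Jordan chain for λ = -4 of length 3:
v_1 = (-1, -1, 0, 0, 0)ᵀ
v_2 = (-2, -3, 0, 0, 0)ᵀ
v_3 = (0, 0, 1, 0, 0)ᵀ

Let N = A − (-4)·I. We want v_3 with N^3 v_3 = 0 but N^2 v_3 ≠ 0; then v_{j-1} := N · v_j for j = 3, …, 2.

Pick v_3 = (0, 0, 1, 0, 0)ᵀ.
Then v_2 = N · v_3 = (-2, -3, 0, 0, 0)ᵀ.
Then v_1 = N · v_2 = (-1, -1, 0, 0, 0)ᵀ.

Sanity check: (A − (-4)·I) v_1 = (0, 0, 0, 0, 0)ᵀ = 0. ✓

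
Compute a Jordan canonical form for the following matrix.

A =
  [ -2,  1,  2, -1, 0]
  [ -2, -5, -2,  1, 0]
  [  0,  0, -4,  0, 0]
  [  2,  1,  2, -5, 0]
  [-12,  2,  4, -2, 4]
J_2(-4) ⊕ J_1(-4) ⊕ J_1(-4) ⊕ J_1(4)

The characteristic polynomial is
  det(x·I − A) = x^5 + 12*x^4 + 32*x^3 - 128*x^2 - 768*x - 1024 = (x - 4)*(x + 4)^4

Eigenvalues and multiplicities (the geometric multiplicity of λ is n − rank(A − λI), which equals the number of Jordan blocks for λ):
  λ = -4: algebraic multiplicity = 4, geometric multiplicity = 3
  λ = 4: algebraic multiplicity = 1, geometric multiplicity = 1

Determining the block sizes for each eigenvalue:
  λ = -4: 3 blocks summing to 4 forces exactly one block of size 2 and the rest size 1 → block sizes [2, 1, 1]
  λ = 4: one block (gm = 1), so the single block has size am = 1 → block sizes [1]

Assembling the blocks gives a Jordan form
J =
  [-4,  1,  0,  0, 0]
  [ 0, -4,  0,  0, 0]
  [ 0,  0, -4,  0, 0]
  [ 0,  0,  0, -4, 0]
  [ 0,  0,  0,  0, 4]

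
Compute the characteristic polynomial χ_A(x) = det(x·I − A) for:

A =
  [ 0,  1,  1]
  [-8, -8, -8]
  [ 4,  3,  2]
x^3 + 6*x^2 + 12*x + 8

Expanding det(x·I − A) (e.g. by cofactor expansion or by noting that A is similar to its Jordan form J, which has the same characteristic polynomial as A) gives
  χ_A(x) = x^3 + 6*x^2 + 12*x + 8
which factors as (x + 2)^3. The eigenvalues (with algebraic multiplicities) are λ = -2 with multiplicity 3.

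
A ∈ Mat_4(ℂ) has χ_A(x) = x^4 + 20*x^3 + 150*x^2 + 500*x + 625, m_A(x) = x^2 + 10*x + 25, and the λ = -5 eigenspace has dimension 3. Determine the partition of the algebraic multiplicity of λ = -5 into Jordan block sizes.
Block sizes for λ = -5: [2, 1, 1]

Step 1 — from the characteristic polynomial, algebraic multiplicity of λ = -5 is 4. From dim ker(A − (-5)·I) = 3, there are exactly 3 Jordan blocks for λ = -5.
Step 2 — from the minimal polynomial, the factor (x + 5)^2 tells us the largest block for λ = -5 has size 2.
Step 3 — with total size 4, 3 blocks, and largest block 2, the block sizes (in nonincreasing order) are [2, 1, 1].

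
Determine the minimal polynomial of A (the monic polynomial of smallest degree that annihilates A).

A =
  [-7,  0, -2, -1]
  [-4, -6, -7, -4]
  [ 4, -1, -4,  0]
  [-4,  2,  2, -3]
x^2 + 10*x + 25

The characteristic polynomial is χ_A(x) = (x + 5)^4, so the eigenvalues are known. The minimal polynomial is
  m_A(x) = Π_λ (x − λ)^{k_λ}
where k_λ is the size of the *largest* Jordan block for λ (equivalently, the smallest k with (A − λI)^k v = 0 for every generalised eigenvector v of λ).

  λ = -5: largest Jordan block has size 2, contributing (x + 5)^2

So m_A(x) = (x + 5)^2 = x^2 + 10*x + 25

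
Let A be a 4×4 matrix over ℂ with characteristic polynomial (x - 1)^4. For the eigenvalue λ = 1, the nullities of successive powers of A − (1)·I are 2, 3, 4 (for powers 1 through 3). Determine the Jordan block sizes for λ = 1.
Block sizes for λ = 1: [3, 1]

From the dimensions of kernels of powers, the number of Jordan blocks of size at least j is d_j − d_{j−1} where d_j = dim ker(N^j) (with d_0 = 0). Computing the differences gives [2, 1, 1].
The number of blocks of size exactly k is (#blocks of size ≥ k) − (#blocks of size ≥ k + 1), so the partition is: 1 block(s) of size 1, 1 block(s) of size 3.
In nonincreasing order the block sizes are [3, 1].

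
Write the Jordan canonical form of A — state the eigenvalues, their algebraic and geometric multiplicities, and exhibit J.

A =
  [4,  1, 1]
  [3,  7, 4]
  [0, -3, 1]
J_3(4)

The characteristic polynomial is
  det(x·I − A) = x^3 - 12*x^2 + 48*x - 64 = (x - 4)^3

Eigenvalues and multiplicities (the geometric multiplicity of λ is n − rank(A − λI), which equals the number of Jordan blocks for λ):
  λ = 4: algebraic multiplicity = 3, geometric multiplicity = 1

Determining the block sizes for each eigenvalue:
  λ = 4: one block (gm = 1), so the single block has size am = 3 → block sizes [3]

Assembling the blocks gives a Jordan form
J =
  [4, 1, 0]
  [0, 4, 1]
  [0, 0, 4]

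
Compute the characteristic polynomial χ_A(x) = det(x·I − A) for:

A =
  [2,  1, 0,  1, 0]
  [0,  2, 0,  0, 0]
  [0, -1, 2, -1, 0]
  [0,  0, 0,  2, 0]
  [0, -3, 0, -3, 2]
x^5 - 10*x^4 + 40*x^3 - 80*x^2 + 80*x - 32

Expanding det(x·I − A) (e.g. by cofactor expansion or by noting that A is similar to its Jordan form J, which has the same characteristic polynomial as A) gives
  χ_A(x) = x^5 - 10*x^4 + 40*x^3 - 80*x^2 + 80*x - 32
which factors as (x - 2)^5. The eigenvalues (with algebraic multiplicities) are λ = 2 with multiplicity 5.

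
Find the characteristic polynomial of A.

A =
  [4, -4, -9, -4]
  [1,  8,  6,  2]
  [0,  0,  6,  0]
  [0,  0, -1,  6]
x^4 - 24*x^3 + 216*x^2 - 864*x + 1296

Expanding det(x·I − A) (e.g. by cofactor expansion or by noting that A is similar to its Jordan form J, which has the same characteristic polynomial as A) gives
  χ_A(x) = x^4 - 24*x^3 + 216*x^2 - 864*x + 1296
which factors as (x - 6)^4. The eigenvalues (with algebraic multiplicities) are λ = 6 with multiplicity 4.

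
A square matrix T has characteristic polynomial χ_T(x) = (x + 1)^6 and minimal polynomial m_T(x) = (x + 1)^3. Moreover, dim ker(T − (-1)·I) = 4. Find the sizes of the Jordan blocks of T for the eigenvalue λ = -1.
Block sizes for λ = -1: [3, 1, 1, 1]

Step 1 — from the characteristic polynomial, algebraic multiplicity of λ = -1 is 6. From dim ker(T − (-1)·I) = 4, there are exactly 4 Jordan blocks for λ = -1.
Step 2 — from the minimal polynomial, the factor (x + 1)^3 tells us the largest block for λ = -1 has size 3.
Step 3 — with total size 6, 4 blocks, and largest block 3, the block sizes (in nonincreasing order) are [3, 1, 1, 1].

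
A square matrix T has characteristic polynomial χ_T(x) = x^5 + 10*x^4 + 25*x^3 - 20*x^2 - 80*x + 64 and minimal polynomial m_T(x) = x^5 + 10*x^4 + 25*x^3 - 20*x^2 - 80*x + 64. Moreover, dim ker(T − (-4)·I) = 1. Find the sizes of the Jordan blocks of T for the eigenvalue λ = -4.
Block sizes for λ = -4: [3]

Step 1 — from the characteristic polynomial, algebraic multiplicity of λ = -4 is 3. From dim ker(T − (-4)·I) = 1, there are exactly 1 Jordan blocks for λ = -4.
Step 2 — from the minimal polynomial, the factor (x + 4)^3 tells us the largest block for λ = -4 has size 3.
Step 3 — with total size 3, 1 blocks, and largest block 3, the block sizes (in nonincreasing order) are [3].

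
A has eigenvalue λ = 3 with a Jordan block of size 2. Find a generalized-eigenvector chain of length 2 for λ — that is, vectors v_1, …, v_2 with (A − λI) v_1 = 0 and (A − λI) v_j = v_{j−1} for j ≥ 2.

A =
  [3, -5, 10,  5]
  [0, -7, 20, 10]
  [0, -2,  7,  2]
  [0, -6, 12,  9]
A Jordan chain for λ = 3 of length 2:
v_1 = (-5, -10, -2, -6)ᵀ
v_2 = (0, 1, 0, 0)ᵀ

Let N = A − (3)·I. We want v_2 with N^2 v_2 = 0 but N^1 v_2 ≠ 0; then v_{j-1} := N · v_j for j = 2, …, 2.

Pick v_2 = (0, 1, 0, 0)ᵀ.
Then v_1 = N · v_2 = (-5, -10, -2, -6)ᵀ.

Sanity check: (A − (3)·I) v_1 = (0, 0, 0, 0)ᵀ = 0. ✓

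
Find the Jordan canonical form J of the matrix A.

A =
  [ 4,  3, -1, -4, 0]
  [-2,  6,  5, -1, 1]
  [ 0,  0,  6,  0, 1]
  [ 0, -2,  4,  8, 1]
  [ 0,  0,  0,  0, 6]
J_3(6) ⊕ J_2(6)

The characteristic polynomial is
  det(x·I − A) = x^5 - 30*x^4 + 360*x^3 - 2160*x^2 + 6480*x - 7776 = (x - 6)^5

Eigenvalues and multiplicities (the geometric multiplicity of λ is n − rank(A − λI), which equals the number of Jordan blocks for λ):
  λ = 6: algebraic multiplicity = 5, geometric multiplicity = 2

Determining the block sizes for each eigenvalue:
  λ = 6: with am = 5 and gm = 2, the partition is not yet determined (e.g. several partitions of 5 into 2 parts exist). Let N = A − (6)·I. Computing rank(N^1) = 3, rank(N^2) = 1, rank(N^3) = 0; the number of blocks of size ≥ j is rank(N^{j−1}) − rank(N^j), giving [2, 2, 1]. So we have 1 block(s) of size 3, 1 block(s) of size 2 → block sizes [3, 2]

Assembling the blocks gives a Jordan form
J =
  [6, 1, 0, 0, 0]
  [0, 6, 1, 0, 0]
  [0, 0, 6, 0, 0]
  [0, 0, 0, 6, 1]
  [0, 0, 0, 0, 6]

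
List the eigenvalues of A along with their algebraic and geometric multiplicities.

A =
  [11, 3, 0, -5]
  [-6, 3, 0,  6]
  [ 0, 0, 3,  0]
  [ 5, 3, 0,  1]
λ = 3: alg = 2, geom = 2; λ = 6: alg = 2, geom = 1

Step 1 — factor the characteristic polynomial to read off the algebraic multiplicities:
  χ_A(x) = (x - 6)^2*(x - 3)^2

Step 2 — compute geometric multiplicities via the rank-nullity identity g(λ) = n − rank(A − λI):
  rank(A − (3)·I) = 2, so dim ker(A − (3)·I) = n − 2 = 2
  rank(A − (6)·I) = 3, so dim ker(A − (6)·I) = n − 3 = 1

Summary:
  λ = 3: algebraic multiplicity = 2, geometric multiplicity = 2
  λ = 6: algebraic multiplicity = 2, geometric multiplicity = 1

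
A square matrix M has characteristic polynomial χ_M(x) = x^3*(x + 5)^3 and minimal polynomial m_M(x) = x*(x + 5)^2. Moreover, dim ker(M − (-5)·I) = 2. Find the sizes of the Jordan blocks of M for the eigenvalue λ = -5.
Block sizes for λ = -5: [2, 1]

Step 1 — from the characteristic polynomial, algebraic multiplicity of λ = -5 is 3. From dim ker(M − (-5)·I) = 2, there are exactly 2 Jordan blocks for λ = -5.
Step 2 — from the minimal polynomial, the factor (x + 5)^2 tells us the largest block for λ = -5 has size 2.
Step 3 — with total size 3, 2 blocks, and largest block 2, the block sizes (in nonincreasing order) are [2, 1].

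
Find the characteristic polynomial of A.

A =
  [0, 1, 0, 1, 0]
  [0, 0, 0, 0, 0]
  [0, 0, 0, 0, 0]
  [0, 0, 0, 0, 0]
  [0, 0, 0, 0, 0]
x^5

Expanding det(x·I − A) (e.g. by cofactor expansion or by noting that A is similar to its Jordan form J, which has the same characteristic polynomial as A) gives
  χ_A(x) = x^5
which factors as x^5. The eigenvalues (with algebraic multiplicities) are λ = 0 with multiplicity 5.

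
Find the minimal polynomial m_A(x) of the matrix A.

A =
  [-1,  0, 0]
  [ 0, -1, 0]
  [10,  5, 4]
x^2 - 3*x - 4

The characteristic polynomial is χ_A(x) = (x - 4)*(x + 1)^2, so the eigenvalues are known. The minimal polynomial is
  m_A(x) = Π_λ (x − λ)^{k_λ}
where k_λ is the size of the *largest* Jordan block for λ (equivalently, the smallest k with (A − λI)^k v = 0 for every generalised eigenvector v of λ).

  λ = -1: largest Jordan block has size 1, contributing (x + 1)
  λ = 4: largest Jordan block has size 1, contributing (x − 4)

So m_A(x) = (x - 4)*(x + 1) = x^2 - 3*x - 4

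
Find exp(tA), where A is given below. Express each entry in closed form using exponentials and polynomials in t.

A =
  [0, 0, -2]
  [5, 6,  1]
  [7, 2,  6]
e^{tA} =
  [t^2*exp(4*t) - 4*t*exp(4*t) + exp(4*t), -2*t^2*exp(4*t), 2*t^2*exp(4*t) - 2*t*exp(4*t)]
  [-3*t^2*exp(4*t)/2 + 5*t*exp(4*t), 3*t^2*exp(4*t) + 2*t*exp(4*t) + exp(4*t), -3*t^2*exp(4*t) + t*exp(4*t)]
  [-2*t^2*exp(4*t) + 7*t*exp(4*t), 4*t^2*exp(4*t) + 2*t*exp(4*t), -4*t^2*exp(4*t) + 2*t*exp(4*t) + exp(4*t)]

Strategy: write A = P · J · P⁻¹ where J is a Jordan canonical form, so e^{tA} = P · e^{tJ} · P⁻¹, and e^{tJ} can be computed block-by-block.

A has Jordan form
J =
  [4, 1, 0]
  [0, 4, 1]
  [0, 0, 4]
(up to reordering of blocks).

Per-block formulas:
  For a 3×3 Jordan block J_3(4): exp(t · J_3(4)) = e^(4t)·(I + t·N + (t^2/2)·N^2), where N is the 3×3 nilpotent shift.

After assembling e^{tJ} and conjugating by P, we get:

e^{tA} =
  [t^2*exp(4*t) - 4*t*exp(4*t) + exp(4*t), -2*t^2*exp(4*t), 2*t^2*exp(4*t) - 2*t*exp(4*t)]
  [-3*t^2*exp(4*t)/2 + 5*t*exp(4*t), 3*t^2*exp(4*t) + 2*t*exp(4*t) + exp(4*t), -3*t^2*exp(4*t) + t*exp(4*t)]
  [-2*t^2*exp(4*t) + 7*t*exp(4*t), 4*t^2*exp(4*t) + 2*t*exp(4*t), -4*t^2*exp(4*t) + 2*t*exp(4*t) + exp(4*t)]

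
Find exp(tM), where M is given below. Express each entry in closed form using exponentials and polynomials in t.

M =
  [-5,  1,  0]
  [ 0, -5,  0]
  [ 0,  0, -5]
e^{tM} =
  [exp(-5*t), t*exp(-5*t), 0]
  [0, exp(-5*t), 0]
  [0, 0, exp(-5*t)]

Strategy: write M = P · J · P⁻¹ where J is a Jordan canonical form, so e^{tM} = P · e^{tJ} · P⁻¹, and e^{tJ} can be computed block-by-block.

M has Jordan form
J =
  [-5,  1,  0]
  [ 0, -5,  0]
  [ 0,  0, -5]
(up to reordering of blocks).

Per-block formulas:
  For a 2×2 Jordan block J_2(-5): exp(t · J_2(-5)) = e^(-5t)·(I + t·N), where N is the 2×2 nilpotent shift.
  For a 1×1 block at λ = -5: exp(t · [-5]) = [e^(-5t)].

After assembling e^{tJ} and conjugating by P, we get:

e^{tM} =
  [exp(-5*t), t*exp(-5*t), 0]
  [0, exp(-5*t), 0]
  [0, 0, exp(-5*t)]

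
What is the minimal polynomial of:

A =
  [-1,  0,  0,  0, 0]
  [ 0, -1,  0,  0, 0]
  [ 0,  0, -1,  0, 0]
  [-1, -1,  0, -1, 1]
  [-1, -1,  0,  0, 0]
x^2 + x

The characteristic polynomial is χ_A(x) = x*(x + 1)^4, so the eigenvalues are known. The minimal polynomial is
  m_A(x) = Π_λ (x − λ)^{k_λ}
where k_λ is the size of the *largest* Jordan block for λ (equivalently, the smallest k with (A − λI)^k v = 0 for every generalised eigenvector v of λ).

  λ = -1: largest Jordan block has size 1, contributing (x + 1)
  λ = 0: largest Jordan block has size 1, contributing (x − 0)

So m_A(x) = x*(x + 1) = x^2 + x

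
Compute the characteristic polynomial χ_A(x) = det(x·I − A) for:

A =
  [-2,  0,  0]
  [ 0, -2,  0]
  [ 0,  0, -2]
x^3 + 6*x^2 + 12*x + 8

Expanding det(x·I − A) (e.g. by cofactor expansion or by noting that A is similar to its Jordan form J, which has the same characteristic polynomial as A) gives
  χ_A(x) = x^3 + 6*x^2 + 12*x + 8
which factors as (x + 2)^3. The eigenvalues (with algebraic multiplicities) are λ = -2 with multiplicity 3.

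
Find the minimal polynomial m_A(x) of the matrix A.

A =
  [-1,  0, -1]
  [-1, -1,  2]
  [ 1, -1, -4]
x^3 + 6*x^2 + 12*x + 8

The characteristic polynomial is χ_A(x) = (x + 2)^3, so the eigenvalues are known. The minimal polynomial is
  m_A(x) = Π_λ (x − λ)^{k_λ}
where k_λ is the size of the *largest* Jordan block for λ (equivalently, the smallest k with (A − λI)^k v = 0 for every generalised eigenvector v of λ).

  λ = -2: largest Jordan block has size 3, contributing (x + 2)^3

So m_A(x) = (x + 2)^3 = x^3 + 6*x^2 + 12*x + 8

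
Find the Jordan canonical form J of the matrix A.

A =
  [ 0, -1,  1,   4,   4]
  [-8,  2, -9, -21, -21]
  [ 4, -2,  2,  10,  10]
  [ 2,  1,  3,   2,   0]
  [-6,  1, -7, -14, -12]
J_3(-2) ⊕ J_1(-2) ⊕ J_1(2)

The characteristic polynomial is
  det(x·I − A) = x^5 + 6*x^4 + 8*x^3 - 16*x^2 - 48*x - 32 = (x - 2)*(x + 2)^4

Eigenvalues and multiplicities (the geometric multiplicity of λ is n − rank(A − λI), which equals the number of Jordan blocks for λ):
  λ = -2: algebraic multiplicity = 4, geometric multiplicity = 2
  λ = 2: algebraic multiplicity = 1, geometric multiplicity = 1

Determining the block sizes for each eigenvalue:
  λ = -2: with am = 4 and gm = 2, the partition is not yet determined (e.g. several partitions of 4 into 2 parts exist). Let N = A − (-2)·I. Computing rank(N^1) = 3, rank(N^2) = 2, rank(N^3) = 1; the number of blocks of size ≥ j is rank(N^{j−1}) − rank(N^j), giving [2, 1, 1]. So we have 1 block(s) of size 3, 1 block(s) of size 1 → block sizes [3, 1]
  λ = 2: one block (gm = 1), so the single block has size am = 1 → block sizes [1]

Assembling the blocks gives a Jordan form
J =
  [-2,  1,  0,  0, 0]
  [ 0, -2,  1,  0, 0]
  [ 0,  0, -2,  0, 0]
  [ 0,  0,  0, -2, 0]
  [ 0,  0,  0,  0, 2]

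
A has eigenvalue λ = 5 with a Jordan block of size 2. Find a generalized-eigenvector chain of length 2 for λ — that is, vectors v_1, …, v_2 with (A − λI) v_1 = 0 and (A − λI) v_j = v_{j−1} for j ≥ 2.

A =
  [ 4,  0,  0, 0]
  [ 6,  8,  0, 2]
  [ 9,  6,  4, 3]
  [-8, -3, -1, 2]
A Jordan chain for λ = 5 of length 2:
v_1 = (0, 6, 9, -9)ᵀ
v_2 = (0, 2, 3, 0)ᵀ

Let N = A − (5)·I. We want v_2 with N^2 v_2 = 0 but N^1 v_2 ≠ 0; then v_{j-1} := N · v_j for j = 2, …, 2.

Pick v_2 = (0, 2, 3, 0)ᵀ.
Then v_1 = N · v_2 = (0, 6, 9, -9)ᵀ.

Sanity check: (A − (5)·I) v_1 = (0, 0, 0, 0)ᵀ = 0. ✓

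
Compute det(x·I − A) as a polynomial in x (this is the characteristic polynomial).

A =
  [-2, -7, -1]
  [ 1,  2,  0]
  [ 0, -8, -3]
x^3 + 3*x^2 + 3*x + 1

Expanding det(x·I − A) (e.g. by cofactor expansion or by noting that A is similar to its Jordan form J, which has the same characteristic polynomial as A) gives
  χ_A(x) = x^3 + 3*x^2 + 3*x + 1
which factors as (x + 1)^3. The eigenvalues (with algebraic multiplicities) are λ = -1 with multiplicity 3.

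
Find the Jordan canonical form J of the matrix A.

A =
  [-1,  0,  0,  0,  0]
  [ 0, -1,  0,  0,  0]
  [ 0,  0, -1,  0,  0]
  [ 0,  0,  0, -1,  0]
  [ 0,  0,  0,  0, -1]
J_1(-1) ⊕ J_1(-1) ⊕ J_1(-1) ⊕ J_1(-1) ⊕ J_1(-1)

The characteristic polynomial is
  det(x·I − A) = x^5 + 5*x^4 + 10*x^3 + 10*x^2 + 5*x + 1 = (x + 1)^5

Eigenvalues and multiplicities (the geometric multiplicity of λ is n − rank(A − λI), which equals the number of Jordan blocks for λ):
  λ = -1: algebraic multiplicity = 5, geometric multiplicity = 5

Determining the block sizes for each eigenvalue:
  λ = -1: gm = am = 5, so every block has size 1 → block sizes [1, 1, 1, 1, 1]

Assembling the blocks gives a Jordan form
J =
  [-1,  0,  0,  0,  0]
  [ 0, -1,  0,  0,  0]
  [ 0,  0, -1,  0,  0]
  [ 0,  0,  0, -1,  0]
  [ 0,  0,  0,  0, -1]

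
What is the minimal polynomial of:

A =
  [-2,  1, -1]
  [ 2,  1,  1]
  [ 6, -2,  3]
x^3 - 2*x^2 + x

The characteristic polynomial is χ_A(x) = x*(x - 1)^2, so the eigenvalues are known. The minimal polynomial is
  m_A(x) = Π_λ (x − λ)^{k_λ}
where k_λ is the size of the *largest* Jordan block for λ (equivalently, the smallest k with (A − λI)^k v = 0 for every generalised eigenvector v of λ).

  λ = 0: largest Jordan block has size 1, contributing (x − 0)
  λ = 1: largest Jordan block has size 2, contributing (x − 1)^2

So m_A(x) = x*(x - 1)^2 = x^3 - 2*x^2 + x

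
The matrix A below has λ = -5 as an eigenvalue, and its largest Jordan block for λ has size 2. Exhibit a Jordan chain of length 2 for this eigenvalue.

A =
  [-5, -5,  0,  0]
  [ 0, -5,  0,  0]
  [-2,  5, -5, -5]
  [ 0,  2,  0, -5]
A Jordan chain for λ = -5 of length 2:
v_1 = (0, 0, -2, 0)ᵀ
v_2 = (1, 0, 0, 0)ᵀ

Let N = A − (-5)·I. We want v_2 with N^2 v_2 = 0 but N^1 v_2 ≠ 0; then v_{j-1} := N · v_j for j = 2, …, 2.

Pick v_2 = (1, 0, 0, 0)ᵀ.
Then v_1 = N · v_2 = (0, 0, -2, 0)ᵀ.

Sanity check: (A − (-5)·I) v_1 = (0, 0, 0, 0)ᵀ = 0. ✓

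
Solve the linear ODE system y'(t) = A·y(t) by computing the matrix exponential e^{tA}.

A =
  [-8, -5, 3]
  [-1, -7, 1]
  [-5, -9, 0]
e^{tA} =
  [-t^2*exp(-5*t)/2 - 3*t*exp(-5*t) + exp(-5*t), -t^2*exp(-5*t) - 5*t*exp(-5*t), t^2*exp(-5*t)/2 + 3*t*exp(-5*t)]
  [-t*exp(-5*t), -2*t*exp(-5*t) + exp(-5*t), t*exp(-5*t)]
  [-t^2*exp(-5*t)/2 - 5*t*exp(-5*t), -t^2*exp(-5*t) - 9*t*exp(-5*t), t^2*exp(-5*t)/2 + 5*t*exp(-5*t) + exp(-5*t)]

Strategy: write A = P · J · P⁻¹ where J is a Jordan canonical form, so e^{tA} = P · e^{tJ} · P⁻¹, and e^{tJ} can be computed block-by-block.

A has Jordan form
J =
  [-5,  1,  0]
  [ 0, -5,  1]
  [ 0,  0, -5]
(up to reordering of blocks).

Per-block formulas:
  For a 3×3 Jordan block J_3(-5): exp(t · J_3(-5)) = e^(-5t)·(I + t·N + (t^2/2)·N^2), where N is the 3×3 nilpotent shift.

After assembling e^{tJ} and conjugating by P, we get:

e^{tA} =
  [-t^2*exp(-5*t)/2 - 3*t*exp(-5*t) + exp(-5*t), -t^2*exp(-5*t) - 5*t*exp(-5*t), t^2*exp(-5*t)/2 + 3*t*exp(-5*t)]
  [-t*exp(-5*t), -2*t*exp(-5*t) + exp(-5*t), t*exp(-5*t)]
  [-t^2*exp(-5*t)/2 - 5*t*exp(-5*t), -t^2*exp(-5*t) - 9*t*exp(-5*t), t^2*exp(-5*t)/2 + 5*t*exp(-5*t) + exp(-5*t)]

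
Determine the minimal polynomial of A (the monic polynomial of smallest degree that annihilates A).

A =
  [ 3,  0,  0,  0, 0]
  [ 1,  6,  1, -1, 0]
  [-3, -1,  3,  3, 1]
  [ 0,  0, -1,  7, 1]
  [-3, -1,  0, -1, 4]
x^3 - 13*x^2 + 55*x - 75

The characteristic polynomial is χ_A(x) = (x - 5)^4*(x - 3), so the eigenvalues are known. The minimal polynomial is
  m_A(x) = Π_λ (x − λ)^{k_λ}
where k_λ is the size of the *largest* Jordan block for λ (equivalently, the smallest k with (A − λI)^k v = 0 for every generalised eigenvector v of λ).

  λ = 3: largest Jordan block has size 1, contributing (x − 3)
  λ = 5: largest Jordan block has size 2, contributing (x − 5)^2

So m_A(x) = (x - 5)^2*(x - 3) = x^3 - 13*x^2 + 55*x - 75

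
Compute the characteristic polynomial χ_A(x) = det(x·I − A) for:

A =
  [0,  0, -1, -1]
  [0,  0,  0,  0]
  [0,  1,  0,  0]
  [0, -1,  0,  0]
x^4

Expanding det(x·I − A) (e.g. by cofactor expansion or by noting that A is similar to its Jordan form J, which has the same characteristic polynomial as A) gives
  χ_A(x) = x^4
which factors as x^4. The eigenvalues (with algebraic multiplicities) are λ = 0 with multiplicity 4.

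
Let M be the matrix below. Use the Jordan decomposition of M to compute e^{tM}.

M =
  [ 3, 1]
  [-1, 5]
e^{tM} =
  [-t*exp(4*t) + exp(4*t), t*exp(4*t)]
  [-t*exp(4*t), t*exp(4*t) + exp(4*t)]

Strategy: write M = P · J · P⁻¹ where J is a Jordan canonical form, so e^{tM} = P · e^{tJ} · P⁻¹, and e^{tJ} can be computed block-by-block.

M has Jordan form
J =
  [4, 1]
  [0, 4]
(up to reordering of blocks).

Per-block formulas:
  For a 2×2 Jordan block J_2(4): exp(t · J_2(4)) = e^(4t)·(I + t·N), where N is the 2×2 nilpotent shift.

After assembling e^{tJ} and conjugating by P, we get:

e^{tM} =
  [-t*exp(4*t) + exp(4*t), t*exp(4*t)]
  [-t*exp(4*t), t*exp(4*t) + exp(4*t)]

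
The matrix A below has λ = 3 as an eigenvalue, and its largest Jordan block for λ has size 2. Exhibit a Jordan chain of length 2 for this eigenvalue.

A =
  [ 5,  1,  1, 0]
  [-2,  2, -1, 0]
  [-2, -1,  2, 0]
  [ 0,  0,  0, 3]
A Jordan chain for λ = 3 of length 2:
v_1 = (2, -2, -2, 0)ᵀ
v_2 = (1, 0, 0, 0)ᵀ

Let N = A − (3)·I. We want v_2 with N^2 v_2 = 0 but N^1 v_2 ≠ 0; then v_{j-1} := N · v_j for j = 2, …, 2.

Pick v_2 = (1, 0, 0, 0)ᵀ.
Then v_1 = N · v_2 = (2, -2, -2, 0)ᵀ.

Sanity check: (A − (3)·I) v_1 = (0, 0, 0, 0)ᵀ = 0. ✓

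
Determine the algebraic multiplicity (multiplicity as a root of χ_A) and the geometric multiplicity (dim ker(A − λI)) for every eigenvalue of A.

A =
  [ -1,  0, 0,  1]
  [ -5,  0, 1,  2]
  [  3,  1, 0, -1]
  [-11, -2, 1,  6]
λ = 1: alg = 3, geom = 1; λ = 2: alg = 1, geom = 1

Step 1 — factor the characteristic polynomial to read off the algebraic multiplicities:
  χ_A(x) = (x - 2)*(x - 1)^3

Step 2 — compute geometric multiplicities via the rank-nullity identity g(λ) = n − rank(A − λI):
  rank(A − (1)·I) = 3, so dim ker(A − (1)·I) = n − 3 = 1
  rank(A − (2)·I) = 3, so dim ker(A − (2)·I) = n − 3 = 1

Summary:
  λ = 1: algebraic multiplicity = 3, geometric multiplicity = 1
  λ = 2: algebraic multiplicity = 1, geometric multiplicity = 1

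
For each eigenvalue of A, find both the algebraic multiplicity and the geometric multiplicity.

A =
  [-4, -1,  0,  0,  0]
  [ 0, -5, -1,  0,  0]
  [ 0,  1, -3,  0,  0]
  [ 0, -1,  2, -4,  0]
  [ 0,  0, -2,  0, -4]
λ = -4: alg = 5, geom = 3

Step 1 — factor the characteristic polynomial to read off the algebraic multiplicities:
  χ_A(x) = (x + 4)^5

Step 2 — compute geometric multiplicities via the rank-nullity identity g(λ) = n − rank(A − λI):
  rank(A − (-4)·I) = 2, so dim ker(A − (-4)·I) = n − 2 = 3

Summary:
  λ = -4: algebraic multiplicity = 5, geometric multiplicity = 3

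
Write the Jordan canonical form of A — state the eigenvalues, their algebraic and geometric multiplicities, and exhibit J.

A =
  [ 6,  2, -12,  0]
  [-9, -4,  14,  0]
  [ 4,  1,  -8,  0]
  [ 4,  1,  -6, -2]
J_3(-2) ⊕ J_1(-2)

The characteristic polynomial is
  det(x·I − A) = x^4 + 8*x^3 + 24*x^2 + 32*x + 16 = (x + 2)^4

Eigenvalues and multiplicities (the geometric multiplicity of λ is n − rank(A − λI), which equals the number of Jordan blocks for λ):
  λ = -2: algebraic multiplicity = 4, geometric multiplicity = 2

Determining the block sizes for each eigenvalue:
  λ = -2: with am = 4 and gm = 2, the partition is not yet determined (e.g. several partitions of 4 into 2 parts exist). Let N = A − (-2)·I. Computing rank(N^1) = 2, rank(N^2) = 1, rank(N^3) = 0; the number of blocks of size ≥ j is rank(N^{j−1}) − rank(N^j), giving [2, 1, 1]. So we have 1 block(s) of size 3, 1 block(s) of size 1 → block sizes [3, 1]

Assembling the blocks gives a Jordan form
J =
  [-2,  1,  0,  0]
  [ 0, -2,  1,  0]
  [ 0,  0, -2,  0]
  [ 0,  0,  0, -2]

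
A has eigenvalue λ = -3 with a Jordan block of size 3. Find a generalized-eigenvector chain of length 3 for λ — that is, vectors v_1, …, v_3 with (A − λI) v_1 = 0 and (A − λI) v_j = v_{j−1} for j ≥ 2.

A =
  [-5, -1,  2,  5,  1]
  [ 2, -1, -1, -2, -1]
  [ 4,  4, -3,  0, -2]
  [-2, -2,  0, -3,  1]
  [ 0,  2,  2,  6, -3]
A Jordan chain for λ = -3 of length 3:
v_1 = (-1, 0, 0, 0, -2)ᵀ
v_2 = (2, -1, 0, 0, 2)ᵀ
v_3 = (0, 0, 1, 0, 0)ᵀ

Let N = A − (-3)·I. We want v_3 with N^3 v_3 = 0 but N^2 v_3 ≠ 0; then v_{j-1} := N · v_j for j = 3, …, 2.

Pick v_3 = (0, 0, 1, 0, 0)ᵀ.
Then v_2 = N · v_3 = (2, -1, 0, 0, 2)ᵀ.
Then v_1 = N · v_2 = (-1, 0, 0, 0, -2)ᵀ.

Sanity check: (A − (-3)·I) v_1 = (0, 0, 0, 0, 0)ᵀ = 0. ✓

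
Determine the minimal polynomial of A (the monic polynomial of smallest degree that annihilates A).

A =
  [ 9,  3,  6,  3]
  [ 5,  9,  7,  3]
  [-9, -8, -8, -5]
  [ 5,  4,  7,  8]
x^4 - 18*x^3 + 120*x^2 - 350*x + 375

The characteristic polynomial is χ_A(x) = (x - 5)^3*(x - 3), so the eigenvalues are known. The minimal polynomial is
  m_A(x) = Π_λ (x − λ)^{k_λ}
where k_λ is the size of the *largest* Jordan block for λ (equivalently, the smallest k with (A − λI)^k v = 0 for every generalised eigenvector v of λ).

  λ = 3: largest Jordan block has size 1, contributing (x − 3)
  λ = 5: largest Jordan block has size 3, contributing (x − 5)^3

So m_A(x) = (x - 5)^3*(x - 3) = x^4 - 18*x^3 + 120*x^2 - 350*x + 375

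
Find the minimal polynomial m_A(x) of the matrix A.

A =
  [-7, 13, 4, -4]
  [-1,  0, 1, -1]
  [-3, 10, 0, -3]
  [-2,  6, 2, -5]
x^3 + 9*x^2 + 27*x + 27

The characteristic polynomial is χ_A(x) = (x + 3)^4, so the eigenvalues are known. The minimal polynomial is
  m_A(x) = Π_λ (x − λ)^{k_λ}
where k_λ is the size of the *largest* Jordan block for λ (equivalently, the smallest k with (A − λI)^k v = 0 for every generalised eigenvector v of λ).

  λ = -3: largest Jordan block has size 3, contributing (x + 3)^3

So m_A(x) = (x + 3)^3 = x^3 + 9*x^2 + 27*x + 27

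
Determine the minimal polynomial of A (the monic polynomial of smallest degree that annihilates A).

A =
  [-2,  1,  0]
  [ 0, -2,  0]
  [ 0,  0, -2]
x^2 + 4*x + 4

The characteristic polynomial is χ_A(x) = (x + 2)^3, so the eigenvalues are known. The minimal polynomial is
  m_A(x) = Π_λ (x − λ)^{k_λ}
where k_λ is the size of the *largest* Jordan block for λ (equivalently, the smallest k with (A − λI)^k v = 0 for every generalised eigenvector v of λ).

  λ = -2: largest Jordan block has size 2, contributing (x + 2)^2

So m_A(x) = (x + 2)^2 = x^2 + 4*x + 4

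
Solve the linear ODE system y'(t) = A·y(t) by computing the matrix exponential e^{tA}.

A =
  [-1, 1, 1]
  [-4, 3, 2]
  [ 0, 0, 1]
e^{tA} =
  [-2*t*exp(t) + exp(t), t*exp(t), t*exp(t)]
  [-4*t*exp(t), 2*t*exp(t) + exp(t), 2*t*exp(t)]
  [0, 0, exp(t)]

Strategy: write A = P · J · P⁻¹ where J is a Jordan canonical form, so e^{tA} = P · e^{tJ} · P⁻¹, and e^{tJ} can be computed block-by-block.

A has Jordan form
J =
  [1, 1, 0]
  [0, 1, 0]
  [0, 0, 1]
(up to reordering of blocks).

Per-block formulas:
  For a 2×2 Jordan block J_2(1): exp(t · J_2(1)) = e^(1t)·(I + t·N), where N is the 2×2 nilpotent shift.
  For a 1×1 block at λ = 1: exp(t · [1]) = [e^(1t)].

After assembling e^{tJ} and conjugating by P, we get:

e^{tA} =
  [-2*t*exp(t) + exp(t), t*exp(t), t*exp(t)]
  [-4*t*exp(t), 2*t*exp(t) + exp(t), 2*t*exp(t)]
  [0, 0, exp(t)]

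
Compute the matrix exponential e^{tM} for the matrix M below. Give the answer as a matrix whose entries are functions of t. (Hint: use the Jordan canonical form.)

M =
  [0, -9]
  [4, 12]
e^{tM} =
  [-6*t*exp(6*t) + exp(6*t), -9*t*exp(6*t)]
  [4*t*exp(6*t), 6*t*exp(6*t) + exp(6*t)]

Strategy: write M = P · J · P⁻¹ where J is a Jordan canonical form, so e^{tM} = P · e^{tJ} · P⁻¹, and e^{tJ} can be computed block-by-block.

M has Jordan form
J =
  [6, 1]
  [0, 6]
(up to reordering of blocks).

Per-block formulas:
  For a 2×2 Jordan block J_2(6): exp(t · J_2(6)) = e^(6t)·(I + t·N), where N is the 2×2 nilpotent shift.

After assembling e^{tJ} and conjugating by P, we get:

e^{tM} =
  [-6*t*exp(6*t) + exp(6*t), -9*t*exp(6*t)]
  [4*t*exp(6*t), 6*t*exp(6*t) + exp(6*t)]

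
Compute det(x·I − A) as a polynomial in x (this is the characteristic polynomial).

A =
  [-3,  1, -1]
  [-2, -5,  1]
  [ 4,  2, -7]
x^3 + 15*x^2 + 75*x + 125

Expanding det(x·I − A) (e.g. by cofactor expansion or by noting that A is similar to its Jordan form J, which has the same characteristic polynomial as A) gives
  χ_A(x) = x^3 + 15*x^2 + 75*x + 125
which factors as (x + 5)^3. The eigenvalues (with algebraic multiplicities) are λ = -5 with multiplicity 3.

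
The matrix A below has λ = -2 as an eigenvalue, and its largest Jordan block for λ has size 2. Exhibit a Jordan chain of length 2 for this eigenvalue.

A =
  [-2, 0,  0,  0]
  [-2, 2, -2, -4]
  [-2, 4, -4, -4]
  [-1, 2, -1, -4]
A Jordan chain for λ = -2 of length 2:
v_1 = (0, -2, -2, -1)ᵀ
v_2 = (1, 0, 0, 0)ᵀ

Let N = A − (-2)·I. We want v_2 with N^2 v_2 = 0 but N^1 v_2 ≠ 0; then v_{j-1} := N · v_j for j = 2, …, 2.

Pick v_2 = (1, 0, 0, 0)ᵀ.
Then v_1 = N · v_2 = (0, -2, -2, -1)ᵀ.

Sanity check: (A − (-2)·I) v_1 = (0, 0, 0, 0)ᵀ = 0. ✓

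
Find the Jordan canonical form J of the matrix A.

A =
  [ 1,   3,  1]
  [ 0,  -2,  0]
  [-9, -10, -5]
J_3(-2)

The characteristic polynomial is
  det(x·I − A) = x^3 + 6*x^2 + 12*x + 8 = (x + 2)^3

Eigenvalues and multiplicities (the geometric multiplicity of λ is n − rank(A − λI), which equals the number of Jordan blocks for λ):
  λ = -2: algebraic multiplicity = 3, geometric multiplicity = 1

Determining the block sizes for each eigenvalue:
  λ = -2: one block (gm = 1), so the single block has size am = 3 → block sizes [3]

Assembling the blocks gives a Jordan form
J =
  [-2,  1,  0]
  [ 0, -2,  1]
  [ 0,  0, -2]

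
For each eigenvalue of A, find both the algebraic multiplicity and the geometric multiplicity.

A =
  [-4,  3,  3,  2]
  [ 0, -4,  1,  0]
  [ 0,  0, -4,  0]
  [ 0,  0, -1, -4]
λ = -4: alg = 4, geom = 2

Step 1 — factor the characteristic polynomial to read off the algebraic multiplicities:
  χ_A(x) = (x + 4)^4

Step 2 — compute geometric multiplicities via the rank-nullity identity g(λ) = n − rank(A − λI):
  rank(A − (-4)·I) = 2, so dim ker(A − (-4)·I) = n − 2 = 2

Summary:
  λ = -4: algebraic multiplicity = 4, geometric multiplicity = 2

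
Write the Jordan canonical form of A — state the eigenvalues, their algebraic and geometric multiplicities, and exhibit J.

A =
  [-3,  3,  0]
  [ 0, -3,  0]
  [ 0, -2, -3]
J_2(-3) ⊕ J_1(-3)

The characteristic polynomial is
  det(x·I − A) = x^3 + 9*x^2 + 27*x + 27 = (x + 3)^3

Eigenvalues and multiplicities (the geometric multiplicity of λ is n − rank(A − λI), which equals the number of Jordan blocks for λ):
  λ = -3: algebraic multiplicity = 3, geometric multiplicity = 2

Determining the block sizes for each eigenvalue:
  λ = -3: 2 blocks summing to 3 forces exactly one block of size 2 and the rest size 1 → block sizes [2, 1]

Assembling the blocks gives a Jordan form
J =
  [-3,  1,  0]
  [ 0, -3,  0]
  [ 0,  0, -3]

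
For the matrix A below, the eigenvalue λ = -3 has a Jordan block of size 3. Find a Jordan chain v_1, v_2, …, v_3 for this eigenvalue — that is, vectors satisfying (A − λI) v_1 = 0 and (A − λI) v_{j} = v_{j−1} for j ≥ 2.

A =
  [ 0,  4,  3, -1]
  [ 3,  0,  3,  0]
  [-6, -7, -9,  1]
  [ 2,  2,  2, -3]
A Jordan chain for λ = -3 of length 3:
v_1 = (1, 0, -1, 0)ᵀ
v_2 = (3, 3, -6, 2)ᵀ
v_3 = (1, 0, 0, 0)ᵀ

Let N = A − (-3)·I. We want v_3 with N^3 v_3 = 0 but N^2 v_3 ≠ 0; then v_{j-1} := N · v_j for j = 3, …, 2.

Pick v_3 = (1, 0, 0, 0)ᵀ.
Then v_2 = N · v_3 = (3, 3, -6, 2)ᵀ.
Then v_1 = N · v_2 = (1, 0, -1, 0)ᵀ.

Sanity check: (A − (-3)·I) v_1 = (0, 0, 0, 0)ᵀ = 0. ✓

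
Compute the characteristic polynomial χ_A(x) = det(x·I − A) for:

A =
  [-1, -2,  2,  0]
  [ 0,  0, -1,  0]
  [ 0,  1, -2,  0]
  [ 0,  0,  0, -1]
x^4 + 4*x^3 + 6*x^2 + 4*x + 1

Expanding det(x·I − A) (e.g. by cofactor expansion or by noting that A is similar to its Jordan form J, which has the same characteristic polynomial as A) gives
  χ_A(x) = x^4 + 4*x^3 + 6*x^2 + 4*x + 1
which factors as (x + 1)^4. The eigenvalues (with algebraic multiplicities) are λ = -1 with multiplicity 4.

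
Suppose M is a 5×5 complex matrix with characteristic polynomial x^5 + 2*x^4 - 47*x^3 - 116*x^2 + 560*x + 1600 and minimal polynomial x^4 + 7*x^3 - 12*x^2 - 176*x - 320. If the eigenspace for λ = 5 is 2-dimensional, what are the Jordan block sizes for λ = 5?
Block sizes for λ = 5: [1, 1]

Step 1 — from the characteristic polynomial, algebraic multiplicity of λ = 5 is 2. From dim ker(M − (5)·I) = 2, there are exactly 2 Jordan blocks for λ = 5.
Step 2 — from the minimal polynomial, the factor (x − 5) tells us the largest block for λ = 5 has size 1.
Step 3 — with total size 2, 2 blocks, and largest block 1, the block sizes (in nonincreasing order) are [1, 1].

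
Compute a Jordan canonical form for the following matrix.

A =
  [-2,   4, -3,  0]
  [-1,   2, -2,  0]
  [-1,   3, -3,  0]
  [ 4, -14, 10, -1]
J_3(-1) ⊕ J_1(-1)

The characteristic polynomial is
  det(x·I − A) = x^4 + 4*x^3 + 6*x^2 + 4*x + 1 = (x + 1)^4

Eigenvalues and multiplicities (the geometric multiplicity of λ is n − rank(A − λI), which equals the number of Jordan blocks for λ):
  λ = -1: algebraic multiplicity = 4, geometric multiplicity = 2

Determining the block sizes for each eigenvalue:
  λ = -1: with am = 4 and gm = 2, the partition is not yet determined (e.g. several partitions of 4 into 2 parts exist). Let N = A − (-1)·I. Computing rank(N^1) = 2, rank(N^2) = 1, rank(N^3) = 0; the number of blocks of size ≥ j is rank(N^{j−1}) − rank(N^j), giving [2, 1, 1]. So we have 1 block(s) of size 3, 1 block(s) of size 1 → block sizes [3, 1]

Assembling the blocks gives a Jordan form
J =
  [-1,  1,  0,  0]
  [ 0, -1,  1,  0]
  [ 0,  0, -1,  0]
  [ 0,  0,  0, -1]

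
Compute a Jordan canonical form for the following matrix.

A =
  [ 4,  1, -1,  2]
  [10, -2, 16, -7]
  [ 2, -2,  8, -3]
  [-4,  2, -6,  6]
J_2(4) ⊕ J_2(4)

The characteristic polynomial is
  det(x·I − A) = x^4 - 16*x^3 + 96*x^2 - 256*x + 256 = (x - 4)^4

Eigenvalues and multiplicities (the geometric multiplicity of λ is n − rank(A − λI), which equals the number of Jordan blocks for λ):
  λ = 4: algebraic multiplicity = 4, geometric multiplicity = 2

Determining the block sizes for each eigenvalue:
  λ = 4: with am = 4 and gm = 2, the partition is not yet determined (e.g. several partitions of 4 into 2 parts exist). Let N = A − (4)·I. Computing rank(N^1) = 2, rank(N^2) = 0; the number of blocks of size ≥ j is rank(N^{j−1}) − rank(N^j), giving [2, 2]. So we have 2 block(s) of size 2 → block sizes [2, 2]

Assembling the blocks gives a Jordan form
J =
  [4, 1, 0, 0]
  [0, 4, 0, 0]
  [0, 0, 4, 1]
  [0, 0, 0, 4]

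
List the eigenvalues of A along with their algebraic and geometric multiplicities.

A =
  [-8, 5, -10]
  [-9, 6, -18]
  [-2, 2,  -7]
λ = -3: alg = 3, geom = 2

Step 1 — factor the characteristic polynomial to read off the algebraic multiplicities:
  χ_A(x) = (x + 3)^3

Step 2 — compute geometric multiplicities via the rank-nullity identity g(λ) = n − rank(A − λI):
  rank(A − (-3)·I) = 1, so dim ker(A − (-3)·I) = n − 1 = 2

Summary:
  λ = -3: algebraic multiplicity = 3, geometric multiplicity = 2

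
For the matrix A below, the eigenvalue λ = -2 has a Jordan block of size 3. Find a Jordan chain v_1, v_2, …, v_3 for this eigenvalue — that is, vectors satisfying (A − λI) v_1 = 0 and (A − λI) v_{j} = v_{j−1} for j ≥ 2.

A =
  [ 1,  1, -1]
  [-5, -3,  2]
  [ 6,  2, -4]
A Jordan chain for λ = -2 of length 3:
v_1 = (-2, 2, -4)ᵀ
v_2 = (3, -5, 6)ᵀ
v_3 = (1, 0, 0)ᵀ

Let N = A − (-2)·I. We want v_3 with N^3 v_3 = 0 but N^2 v_3 ≠ 0; then v_{j-1} := N · v_j for j = 3, …, 2.

Pick v_3 = (1, 0, 0)ᵀ.
Then v_2 = N · v_3 = (3, -5, 6)ᵀ.
Then v_1 = N · v_2 = (-2, 2, -4)ᵀ.

Sanity check: (A − (-2)·I) v_1 = (0, 0, 0)ᵀ = 0. ✓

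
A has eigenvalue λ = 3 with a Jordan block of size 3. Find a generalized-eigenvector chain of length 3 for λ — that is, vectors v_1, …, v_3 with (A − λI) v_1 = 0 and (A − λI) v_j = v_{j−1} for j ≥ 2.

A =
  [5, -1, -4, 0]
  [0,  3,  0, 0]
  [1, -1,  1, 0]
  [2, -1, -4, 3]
A Jordan chain for λ = 3 of length 3:
v_1 = (2, 0, 1, 2)ᵀ
v_2 = (-1, 0, -1, -1)ᵀ
v_3 = (0, 1, 0, 0)ᵀ

Let N = A − (3)·I. We want v_3 with N^3 v_3 = 0 but N^2 v_3 ≠ 0; then v_{j-1} := N · v_j for j = 3, …, 2.

Pick v_3 = (0, 1, 0, 0)ᵀ.
Then v_2 = N · v_3 = (-1, 0, -1, -1)ᵀ.
Then v_1 = N · v_2 = (2, 0, 1, 2)ᵀ.

Sanity check: (A − (3)·I) v_1 = (0, 0, 0, 0)ᵀ = 0. ✓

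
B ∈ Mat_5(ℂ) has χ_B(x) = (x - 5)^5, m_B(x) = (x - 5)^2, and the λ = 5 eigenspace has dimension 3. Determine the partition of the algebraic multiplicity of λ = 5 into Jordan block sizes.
Block sizes for λ = 5: [2, 2, 1]

Step 1 — from the characteristic polynomial, algebraic multiplicity of λ = 5 is 5. From dim ker(B − (5)·I) = 3, there are exactly 3 Jordan blocks for λ = 5.
Step 2 — from the minimal polynomial, the factor (x − 5)^2 tells us the largest block for λ = 5 has size 2.
Step 3 — with total size 5, 3 blocks, and largest block 2, the block sizes (in nonincreasing order) are [2, 2, 1].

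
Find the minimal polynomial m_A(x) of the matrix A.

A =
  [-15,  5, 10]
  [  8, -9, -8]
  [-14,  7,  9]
x^2 + 10*x + 25

The characteristic polynomial is χ_A(x) = (x + 5)^3, so the eigenvalues are known. The minimal polynomial is
  m_A(x) = Π_λ (x − λ)^{k_λ}
where k_λ is the size of the *largest* Jordan block for λ (equivalently, the smallest k with (A − λI)^k v = 0 for every generalised eigenvector v of λ).

  λ = -5: largest Jordan block has size 2, contributing (x + 5)^2

So m_A(x) = (x + 5)^2 = x^2 + 10*x + 25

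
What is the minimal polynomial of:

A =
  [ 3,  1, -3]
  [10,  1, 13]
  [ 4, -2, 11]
x^3 - 15*x^2 + 75*x - 125

The characteristic polynomial is χ_A(x) = (x - 5)^3, so the eigenvalues are known. The minimal polynomial is
  m_A(x) = Π_λ (x − λ)^{k_λ}
where k_λ is the size of the *largest* Jordan block for λ (equivalently, the smallest k with (A − λI)^k v = 0 for every generalised eigenvector v of λ).

  λ = 5: largest Jordan block has size 3, contributing (x − 5)^3

So m_A(x) = (x - 5)^3 = x^3 - 15*x^2 + 75*x - 125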